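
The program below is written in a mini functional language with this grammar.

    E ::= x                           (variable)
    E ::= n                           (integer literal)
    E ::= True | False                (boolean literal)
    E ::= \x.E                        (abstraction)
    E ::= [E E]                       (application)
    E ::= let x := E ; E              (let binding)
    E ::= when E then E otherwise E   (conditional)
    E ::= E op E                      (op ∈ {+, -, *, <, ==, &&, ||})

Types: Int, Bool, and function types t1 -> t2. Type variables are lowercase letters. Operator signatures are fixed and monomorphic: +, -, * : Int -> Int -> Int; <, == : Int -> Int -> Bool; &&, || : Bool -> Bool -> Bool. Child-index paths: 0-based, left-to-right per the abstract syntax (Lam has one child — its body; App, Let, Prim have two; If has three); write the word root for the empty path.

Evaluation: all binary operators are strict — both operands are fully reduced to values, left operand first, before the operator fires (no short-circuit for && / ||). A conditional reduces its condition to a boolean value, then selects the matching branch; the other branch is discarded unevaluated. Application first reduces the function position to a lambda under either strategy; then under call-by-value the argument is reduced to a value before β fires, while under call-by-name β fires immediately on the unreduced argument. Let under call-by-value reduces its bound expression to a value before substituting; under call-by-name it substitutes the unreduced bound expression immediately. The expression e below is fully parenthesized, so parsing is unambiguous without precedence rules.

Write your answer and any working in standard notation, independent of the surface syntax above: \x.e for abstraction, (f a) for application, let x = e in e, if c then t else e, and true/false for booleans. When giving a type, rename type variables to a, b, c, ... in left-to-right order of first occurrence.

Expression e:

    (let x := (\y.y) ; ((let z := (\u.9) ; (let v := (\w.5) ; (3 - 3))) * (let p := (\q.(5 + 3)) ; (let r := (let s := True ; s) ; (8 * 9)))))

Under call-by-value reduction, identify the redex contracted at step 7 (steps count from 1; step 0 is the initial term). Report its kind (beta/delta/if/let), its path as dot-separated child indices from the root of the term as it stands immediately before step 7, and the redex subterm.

Derivation:
step 0: (let x = (\y.y) in ((let z = (\u.9) in (let v = (\w.5) in (3 - 3))) * (let p = (\q.(5 + 3)) in (let r = (let s = true in s) in (8 * 9)))))
step 1: [let@root] ((let z = (\u.9) in (let v = (\w.5) in (3 - 3))) * (let p = (\q.(5 + 3)) in (let r = (let s = true in s) in (8 * 9))))
step 2: [let@0] ((let v = (\w.5) in (3 - 3)) * (let p = (\q.(5 + 3)) in (let r = (let s = true in s) in (8 * 9))))
step 3: [let@0] ((3 - 3) * (let p = (\q.(5 + 3)) in (let r = (let s = true in s) in (8 * 9))))
step 4: [delta@0] (0 * (let p = (\q.(5 + 3)) in (let r = (let s = true in s) in (8 * 9))))
step 5: [let@1] (0 * (let r = (let s = true in s) in (8 * 9)))
step 6: [let@1.0] (0 * (let r = true in (8 * 9)))
step 7: [let@1] (0 * (8 * 9))

Answer: let at 1 : (let r = true in (8 * 9))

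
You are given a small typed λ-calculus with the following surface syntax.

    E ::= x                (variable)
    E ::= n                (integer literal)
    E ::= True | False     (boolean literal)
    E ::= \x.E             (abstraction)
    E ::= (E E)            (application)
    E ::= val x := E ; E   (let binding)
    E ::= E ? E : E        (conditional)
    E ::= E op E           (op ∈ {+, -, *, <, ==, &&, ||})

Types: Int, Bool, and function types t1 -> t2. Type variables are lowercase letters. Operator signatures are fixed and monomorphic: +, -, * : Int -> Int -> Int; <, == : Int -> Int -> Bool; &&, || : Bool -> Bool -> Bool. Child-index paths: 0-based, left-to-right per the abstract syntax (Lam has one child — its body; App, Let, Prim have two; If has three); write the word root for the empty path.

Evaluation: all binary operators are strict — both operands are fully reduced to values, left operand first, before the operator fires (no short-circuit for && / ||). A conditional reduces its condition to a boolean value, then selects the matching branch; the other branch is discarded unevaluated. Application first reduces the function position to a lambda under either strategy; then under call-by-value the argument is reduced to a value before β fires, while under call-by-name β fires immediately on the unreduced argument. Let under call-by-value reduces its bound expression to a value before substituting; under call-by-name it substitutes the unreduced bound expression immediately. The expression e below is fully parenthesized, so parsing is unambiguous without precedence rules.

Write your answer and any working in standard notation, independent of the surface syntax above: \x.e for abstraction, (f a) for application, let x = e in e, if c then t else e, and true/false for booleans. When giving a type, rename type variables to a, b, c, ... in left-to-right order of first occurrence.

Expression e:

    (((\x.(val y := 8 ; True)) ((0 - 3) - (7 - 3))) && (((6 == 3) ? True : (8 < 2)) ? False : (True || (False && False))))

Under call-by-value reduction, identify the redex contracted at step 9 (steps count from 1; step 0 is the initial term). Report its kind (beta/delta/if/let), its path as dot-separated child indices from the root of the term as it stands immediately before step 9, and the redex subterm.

Answer: if at 1 : (if false then false else (true || (false && false)))

Derivation:
step 0: (((\x.(let y = 8 in true)) ((0 - 3) - (7 - 3))) && (if (if (6 == 3) then true else (8 < 2)) then false else (true || (false && false))))
step 1: [delta@0.1.0] (((\x.(let y = 8 in true)) (-3 - (7 - 3))) && (if (if (6 == 3) then true else (8 < 2)) then false else (true || (false && false))))
step 2: [delta@0.1.1] (((\x.(let y = 8 in true)) (-3 - 4)) && (if (if (6 == 3) then true else (8 < 2)) then false else (true || (false && false))))
step 3: [delta@0.1] (((\x.(let y = 8 in true)) -7) && (if (if (6 == 3) then true else (8 < 2)) then false else (true || (false && false))))
step 4: [beta@0] ((let y = 8 in true) && (if (if (6 == 3) then true else (8 < 2)) then false else (true || (false && false))))
step 5: [let@0] (true && (if (if (6 == 3) then true else (8 < 2)) then false else (true || (false && false))))
step 6: [delta@1.0.0] (true && (if (if false then true else (8 < 2)) then false else (true || (false && false))))
step 7: [if@1.0] (true && (if (8 < 2) then false else (true || (false && false))))
step 8: [delta@1.0] (true && (if false then false else (true || (false && false))))
step 9: [if@1] (true && (true || (false && false)))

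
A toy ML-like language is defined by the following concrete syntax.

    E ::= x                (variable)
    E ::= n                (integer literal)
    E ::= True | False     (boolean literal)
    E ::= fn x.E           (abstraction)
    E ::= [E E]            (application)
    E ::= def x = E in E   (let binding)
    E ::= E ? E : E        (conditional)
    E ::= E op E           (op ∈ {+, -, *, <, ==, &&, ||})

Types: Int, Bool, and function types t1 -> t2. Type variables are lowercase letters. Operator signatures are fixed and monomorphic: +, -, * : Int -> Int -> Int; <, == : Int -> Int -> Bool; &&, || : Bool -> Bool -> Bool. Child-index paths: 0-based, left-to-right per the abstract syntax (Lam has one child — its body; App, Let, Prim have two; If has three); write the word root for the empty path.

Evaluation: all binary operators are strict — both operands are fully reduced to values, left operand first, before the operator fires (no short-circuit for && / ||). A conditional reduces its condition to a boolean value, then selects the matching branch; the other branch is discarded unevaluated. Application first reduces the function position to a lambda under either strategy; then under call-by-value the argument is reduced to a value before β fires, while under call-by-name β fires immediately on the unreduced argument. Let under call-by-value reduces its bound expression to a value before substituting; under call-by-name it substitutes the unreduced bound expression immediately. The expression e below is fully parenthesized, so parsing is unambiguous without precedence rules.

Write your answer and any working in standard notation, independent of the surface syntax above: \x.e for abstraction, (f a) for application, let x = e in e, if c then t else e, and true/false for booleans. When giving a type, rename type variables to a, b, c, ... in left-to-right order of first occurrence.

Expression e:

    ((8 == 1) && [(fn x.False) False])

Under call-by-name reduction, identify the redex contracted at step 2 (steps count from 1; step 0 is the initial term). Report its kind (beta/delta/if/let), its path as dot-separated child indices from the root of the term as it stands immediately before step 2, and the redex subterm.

Trace:
step 0: ((8 == 1) && ((\x.false) false))
step 1: [delta@0] (false && ((\x.false) false))
step 2: [beta@1] (false && false)

Answer: beta at 1 : ((\x.false) false)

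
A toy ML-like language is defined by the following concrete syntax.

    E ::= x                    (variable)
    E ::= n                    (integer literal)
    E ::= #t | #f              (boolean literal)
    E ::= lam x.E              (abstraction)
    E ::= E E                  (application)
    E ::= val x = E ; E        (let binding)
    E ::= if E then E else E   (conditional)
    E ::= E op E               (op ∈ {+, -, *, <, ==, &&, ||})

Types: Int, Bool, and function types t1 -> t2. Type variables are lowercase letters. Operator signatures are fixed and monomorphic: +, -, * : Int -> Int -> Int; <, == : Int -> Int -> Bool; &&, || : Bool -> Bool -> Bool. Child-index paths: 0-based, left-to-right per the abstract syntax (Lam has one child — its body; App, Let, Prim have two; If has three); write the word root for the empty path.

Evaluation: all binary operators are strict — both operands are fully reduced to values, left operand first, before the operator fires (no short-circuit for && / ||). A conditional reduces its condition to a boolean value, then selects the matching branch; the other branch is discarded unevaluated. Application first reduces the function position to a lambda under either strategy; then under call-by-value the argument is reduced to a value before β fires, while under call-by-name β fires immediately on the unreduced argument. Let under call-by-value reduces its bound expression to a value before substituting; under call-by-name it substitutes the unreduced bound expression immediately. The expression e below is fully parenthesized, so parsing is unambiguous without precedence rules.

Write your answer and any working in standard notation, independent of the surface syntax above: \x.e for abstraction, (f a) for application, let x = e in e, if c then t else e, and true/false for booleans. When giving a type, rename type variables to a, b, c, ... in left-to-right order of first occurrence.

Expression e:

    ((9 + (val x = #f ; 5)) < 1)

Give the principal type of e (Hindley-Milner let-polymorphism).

Answer: Bool

Trace:
  unify Int ~ Int
let x : Bool
  unify Int ~ Int
  unify Int ~ Int
  unify Int ~ Int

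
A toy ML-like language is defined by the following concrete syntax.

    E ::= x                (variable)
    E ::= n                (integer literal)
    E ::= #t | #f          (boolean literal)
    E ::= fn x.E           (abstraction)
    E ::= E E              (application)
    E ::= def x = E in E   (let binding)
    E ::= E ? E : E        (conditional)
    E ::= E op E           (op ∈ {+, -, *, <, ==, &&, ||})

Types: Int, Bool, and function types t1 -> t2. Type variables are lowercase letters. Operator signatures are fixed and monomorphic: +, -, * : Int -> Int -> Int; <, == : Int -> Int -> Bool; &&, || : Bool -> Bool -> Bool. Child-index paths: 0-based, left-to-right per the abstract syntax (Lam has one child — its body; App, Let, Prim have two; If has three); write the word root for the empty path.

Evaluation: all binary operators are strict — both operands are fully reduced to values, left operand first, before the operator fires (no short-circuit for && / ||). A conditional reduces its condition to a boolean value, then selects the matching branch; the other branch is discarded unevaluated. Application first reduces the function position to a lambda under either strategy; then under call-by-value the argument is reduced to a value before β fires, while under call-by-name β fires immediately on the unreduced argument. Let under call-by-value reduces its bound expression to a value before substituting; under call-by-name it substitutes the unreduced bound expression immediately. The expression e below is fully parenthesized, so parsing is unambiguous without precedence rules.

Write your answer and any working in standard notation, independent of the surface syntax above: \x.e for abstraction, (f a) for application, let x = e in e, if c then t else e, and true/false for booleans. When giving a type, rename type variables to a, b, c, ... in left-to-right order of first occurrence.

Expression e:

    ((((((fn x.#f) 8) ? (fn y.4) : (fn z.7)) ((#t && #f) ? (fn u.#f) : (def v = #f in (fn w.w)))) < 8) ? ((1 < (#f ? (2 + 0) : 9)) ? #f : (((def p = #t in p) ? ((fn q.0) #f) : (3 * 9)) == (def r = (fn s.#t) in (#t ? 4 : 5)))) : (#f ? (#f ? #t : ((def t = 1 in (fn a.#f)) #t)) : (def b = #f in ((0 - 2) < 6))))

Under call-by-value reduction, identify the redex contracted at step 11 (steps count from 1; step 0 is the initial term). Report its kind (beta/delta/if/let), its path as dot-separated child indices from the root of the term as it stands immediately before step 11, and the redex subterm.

Derivation:
step 0: (if (((if ((\x.false) 8) then (\y.4) else (\z.7)) (if (true && false) then (\u.false) else (let v = false in (\w.w)))) < 8) then (if (1 < (if false then (2 + 0) else 9)) then false else ((if (let p = true in p) then ((\q.0) false) else (3 * 9)) == (let r = (\s.true) in (if true then 4 else 5)))) else (if false then (if false then true else ((let t = 1 in (\a.false)) true)) else (let b = false in ((0 - 2) < 6))))
step 1: [beta@0.0.0.0] (if (((if false then (\y.4) else (\z.7)) (if (true && false) then (\u.false) else (let v = false in (\w.w)))) < 8) then (if (1 < (if false then (2 + 0) else 9)) then false else ((if (let p = true in p) then ((\q.0) false) else (3 * 9)) == (let r = (\s.true) in (if true then 4 else 5)))) else (if false then (if false then true else ((let t = 1 in (\a.false)) true)) else (let b = false in ((0 - 2) < 6))))
step 2: [if@0.0.0] (if (((\z.7) (if (true && false) then (\u.false) else (let v = false in (\w.w)))) < 8) then (if (1 < (if false then (2 + 0) else 9)) then false else ((if (let p = true in p) then ((\q.0) false) else (3 * 9)) == (let r = (\s.true) in (if true then 4 else 5)))) else (if false then (if false then true else ((let t = 1 in (\a.false)) true)) else (let b = false in ((0 - 2) < 6))))
step 3: [delta@0.0.1.0] (if (((\z.7) (if false then (\u.false) else (let v = false in (\w.w)))) < 8) then (if (1 < (if false then (2 + 0) else 9)) then false else ((if (let p = true in p) then ((\q.0) false) else (3 * 9)) == (let r = (\s.true) in (if true then 4 else 5)))) else (if false then (if false then true else ((let t = 1 in (\a.false)) true)) else (let b = false in ((0 - 2) < 6))))
step 4: [if@0.0.1] (if (((\z.7) (let v = false in (\w.w))) < 8) then (if (1 < (if false then (2 + 0) else 9)) then false else ((if (let p = true in p) then ((\q.0) false) else (3 * 9)) == (let r = (\s.true) in (if true then 4 else 5)))) else (if false then (if false then true else ((let t = 1 in (\a.false)) true)) else (let b = false in ((0 - 2) < 6))))
step 5: [let@0.0.1] (if (((\z.7) (\w.w)) < 8) then (if (1 < (if false then (2 + 0) else 9)) then false else ((if (let p = true in p) then ((\q.0) false) else (3 * 9)) == (let r = (\s.true) in (if true then 4 else 5)))) else (if false then (if false then true else ((let t = 1 in (\a.false)) true)) else (let b = false in ((0 - 2) < 6))))
step 6: [beta@0.0] (if (7 < 8) then (if (1 < (if false then (2 + 0) else 9)) then false else ((if (let p = true in p) then ((\q.0) false) else (3 * 9)) == (let r = (\s.true) in (if true then 4 else 5)))) else (if false then (if false then true else ((let t = 1 in (\a.false)) true)) else (let b = false in ((0 - 2) < 6))))
step 7: [delta@0] (if true then (if (1 < (if false then (2 + 0) else 9)) then false else ((if (let p = true in p) then ((\q.0) false) else (3 * 9)) == (let r = (\s.true) in (if true then 4 else 5)))) else (if false then (if false then true else ((let t = 1 in (\a.false)) true)) else (let b = false in ((0 - 2) < 6))))
step 8: [if@root] (if (1 < (if false then (2 + 0) else 9)) then false else ((if (let p = true in p) then ((\q.0) false) else (3 * 9)) == (let r = (\s.true) in (if true then 4 else 5))))
step 9: [if@0.1] (if (1 < 9) then false else ((if (let p = true in p) then ((\q.0) false) else (3 * 9)) == (let r = (\s.true) in (if true then 4 else 5))))
step 10: [delta@0] (if true then false else ((if (let p = true in p) then ((\q.0) false) else (3 * 9)) == (let r = (\s.true) in (if true then 4 else 5))))
step 11: [if@root] false

Answer: if at root : (if true then false else ((if (let p = true in p) then ((\q.0) false) else (3 * 9)) == (let r = (\s.true) in (if true then 4 else 5))))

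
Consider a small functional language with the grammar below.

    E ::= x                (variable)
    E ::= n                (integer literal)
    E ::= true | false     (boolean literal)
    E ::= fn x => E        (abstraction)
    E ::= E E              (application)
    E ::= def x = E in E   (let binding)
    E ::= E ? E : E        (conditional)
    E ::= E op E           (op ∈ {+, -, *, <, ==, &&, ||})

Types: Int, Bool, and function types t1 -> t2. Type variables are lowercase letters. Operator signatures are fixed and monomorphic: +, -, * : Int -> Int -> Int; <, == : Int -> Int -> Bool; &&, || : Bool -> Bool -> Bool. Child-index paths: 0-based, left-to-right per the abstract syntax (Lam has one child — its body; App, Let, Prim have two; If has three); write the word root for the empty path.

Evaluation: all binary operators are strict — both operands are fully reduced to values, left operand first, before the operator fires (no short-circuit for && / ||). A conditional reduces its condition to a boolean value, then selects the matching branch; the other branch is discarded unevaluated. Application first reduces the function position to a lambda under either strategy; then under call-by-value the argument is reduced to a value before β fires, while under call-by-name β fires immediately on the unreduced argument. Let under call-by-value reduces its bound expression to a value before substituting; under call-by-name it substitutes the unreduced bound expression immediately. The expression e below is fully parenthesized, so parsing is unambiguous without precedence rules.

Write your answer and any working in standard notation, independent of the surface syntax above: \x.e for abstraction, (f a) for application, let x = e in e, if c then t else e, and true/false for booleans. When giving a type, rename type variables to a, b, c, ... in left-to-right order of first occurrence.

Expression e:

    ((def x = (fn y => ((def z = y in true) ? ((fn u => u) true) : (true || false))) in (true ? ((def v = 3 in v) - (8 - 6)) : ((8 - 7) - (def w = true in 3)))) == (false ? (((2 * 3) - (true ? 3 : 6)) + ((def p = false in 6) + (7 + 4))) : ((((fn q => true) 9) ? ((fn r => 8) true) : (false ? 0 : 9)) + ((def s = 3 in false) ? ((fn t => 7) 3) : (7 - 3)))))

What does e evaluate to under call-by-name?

Answer: false

Working:
step 0: ((let x = (\y.(if (let z = y in true) then ((\u.u) true) else (true || false))) in (if true then ((let v = 3 in v) - (8 - 6)) else ((8 - 7) - (let w = true in 3)))) == (if false then (((2 * 3) - (if true then 3 else 6)) + ((let p = false in 6) + (7 + 4))) else ((if ((\q.true) 9) then ((\r.8) true) else (if false then 0 else 9)) + (if (let s = 3 in false) then ((\t.7) 3) else (7 - 3)))))
step 1: [let@0] ((if true then ((let v = 3 in v) - (8 - 6)) else ((8 - 7) - (let w = true in 3))) == (if false then (((2 * 3) - (if true then 3 else 6)) + ((let p = false in 6) + (7 + 4))) else ((if ((\q.true) 9) then ((\r.8) true) else (if false then 0 else 9)) + (if (let s = 3 in false) then ((\t.7) 3) else (7 - 3)))))
step 2: [if@0] (((let v = 3 in v) - (8 - 6)) == (if false then (((2 * 3) - (if true then 3 else 6)) + ((let p = false in 6) + (7 + 4))) else ((if ((\q.true) 9) then ((\r.8) true) else (if false then 0 else 9)) + (if (let s = 3 in false) then ((\t.7) 3) else (7 - 3)))))
step 3: [let@0.0] ((3 - (8 - 6)) == (if false then (((2 * 3) - (if true then 3 else 6)) + ((let p = false in 6) + (7 + 4))) else ((if ((\q.true) 9) then ((\r.8) true) else (if false then 0 else 9)) + (if (let s = 3 in false) then ((\t.7) 3) else (7 - 3)))))
step 4: [delta@0.1] ((3 - 2) == (if false then (((2 * 3) - (if true then 3 else 6)) + ((let p = false in 6) + (7 + 4))) else ((if ((\q.true) 9) then ((\r.8) true) else (if false then 0 else 9)) + (if (let s = 3 in false) then ((\t.7) 3) else (7 - 3)))))
step 5: [delta@0] (1 == (if false then (((2 * 3) - (if true then 3 else 6)) + ((let p = false in 6) + (7 + 4))) else ((if ((\q.true) 9) then ((\r.8) true) else (if false then 0 else 9)) + (if (let s = 3 in false) then ((\t.7) 3) else (7 - 3)))))
step 6: [if@1] (1 == ((if ((\q.true) 9) then ((\r.8) true) else (if false then 0 else 9)) + (if (let s = 3 in false) then ((\t.7) 3) else (7 - 3))))
step 7: [beta@1.0.0] (1 == ((if true then ((\r.8) true) else (if false then 0 else 9)) + (if (let s = 3 in false) then ((\t.7) 3) else (7 - 3))))
step 8: [if@1.0] (1 == (((\r.8) true) + (if (let s = 3 in false) then ((\t.7) 3) else (7 - 3))))
step 9: [beta@1.0] (1 == (8 + (if (let s = 3 in false) then ((\t.7) 3) else (7 - 3))))
step 10: [let@1.1.0] (1 == (8 + (if false then ((\t.7) 3) else (7 - 3))))
step 11: [if@1.1] (1 == (8 + (7 - 3)))
step 12: [delta@1.1] (1 == (8 + 4))
step 13: [delta@1] (1 == 12)
step 14: [delta@root] false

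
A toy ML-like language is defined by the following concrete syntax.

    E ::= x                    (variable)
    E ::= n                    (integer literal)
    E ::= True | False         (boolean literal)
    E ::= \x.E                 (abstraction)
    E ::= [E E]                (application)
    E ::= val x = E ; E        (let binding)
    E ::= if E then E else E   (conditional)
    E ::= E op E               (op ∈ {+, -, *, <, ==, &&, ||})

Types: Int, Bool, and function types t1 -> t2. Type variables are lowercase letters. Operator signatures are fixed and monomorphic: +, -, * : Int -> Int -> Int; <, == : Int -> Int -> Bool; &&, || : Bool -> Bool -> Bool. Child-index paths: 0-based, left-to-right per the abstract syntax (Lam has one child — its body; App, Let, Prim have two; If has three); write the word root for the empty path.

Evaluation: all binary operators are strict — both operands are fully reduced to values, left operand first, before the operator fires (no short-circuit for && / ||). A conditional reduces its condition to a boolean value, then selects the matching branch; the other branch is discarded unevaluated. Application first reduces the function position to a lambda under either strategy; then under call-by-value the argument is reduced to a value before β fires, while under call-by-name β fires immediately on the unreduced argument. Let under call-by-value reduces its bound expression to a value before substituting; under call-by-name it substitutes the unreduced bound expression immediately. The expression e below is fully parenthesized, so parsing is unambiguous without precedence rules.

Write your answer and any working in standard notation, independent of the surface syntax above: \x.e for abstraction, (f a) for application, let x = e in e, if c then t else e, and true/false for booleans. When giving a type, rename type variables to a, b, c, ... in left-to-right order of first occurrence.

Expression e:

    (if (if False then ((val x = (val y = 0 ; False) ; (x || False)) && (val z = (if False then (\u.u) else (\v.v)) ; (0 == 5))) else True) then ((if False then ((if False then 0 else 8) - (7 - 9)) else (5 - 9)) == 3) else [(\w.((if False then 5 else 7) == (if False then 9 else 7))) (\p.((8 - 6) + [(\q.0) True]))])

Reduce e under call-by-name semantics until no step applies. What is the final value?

Answer: false

Derivation:
step 0: (if (if false then ((let x = (let y = 0 in false) in (x || false)) && (let z = (if false then (\u.u) else (\v.v)) in (0 == 5))) else true) then ((if false then ((if false then 0 else 8) - (7 - 9)) else (5 - 9)) == 3) else ((\w.((if false then 5 else 7) == (if false then 9 else 7))) (\p.((8 - 6) + ((\q.0) true)))))
step 1: [if@0] (if true then ((if false then ((if false then 0 else 8) - (7 - 9)) else (5 - 9)) == 3) else ((\w.((if false then 5 else 7) == (if false then 9 else 7))) (\p.((8 - 6) + ((\q.0) true)))))
step 2: [if@root] ((if false then ((if false then 0 else 8) - (7 - 9)) else (5 - 9)) == 3)
step 3: [if@0] ((5 - 9) == 3)
step 4: [delta@0] (-4 == 3)
step 5: [delta@root] false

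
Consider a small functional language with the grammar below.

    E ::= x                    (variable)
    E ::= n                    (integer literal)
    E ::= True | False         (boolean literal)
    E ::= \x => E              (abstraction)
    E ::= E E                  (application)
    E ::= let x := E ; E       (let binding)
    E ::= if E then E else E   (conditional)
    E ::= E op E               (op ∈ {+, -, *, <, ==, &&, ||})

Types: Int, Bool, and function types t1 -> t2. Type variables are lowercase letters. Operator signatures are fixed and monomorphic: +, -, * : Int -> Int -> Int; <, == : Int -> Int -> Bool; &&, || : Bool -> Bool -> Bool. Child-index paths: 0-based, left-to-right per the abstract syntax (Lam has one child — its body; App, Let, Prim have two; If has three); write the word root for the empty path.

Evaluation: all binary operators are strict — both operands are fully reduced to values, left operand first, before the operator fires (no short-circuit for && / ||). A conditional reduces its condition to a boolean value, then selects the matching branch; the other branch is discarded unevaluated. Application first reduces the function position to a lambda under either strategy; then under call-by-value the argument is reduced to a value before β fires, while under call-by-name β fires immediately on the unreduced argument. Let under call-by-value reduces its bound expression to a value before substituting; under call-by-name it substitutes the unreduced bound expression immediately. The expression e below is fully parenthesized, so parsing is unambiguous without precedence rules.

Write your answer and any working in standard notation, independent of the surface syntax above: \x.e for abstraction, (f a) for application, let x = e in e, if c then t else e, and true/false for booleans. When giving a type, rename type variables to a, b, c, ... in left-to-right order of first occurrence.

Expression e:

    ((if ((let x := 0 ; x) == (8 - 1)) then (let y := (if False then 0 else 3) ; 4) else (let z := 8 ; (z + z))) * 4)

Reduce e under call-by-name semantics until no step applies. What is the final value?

Trace:
step 0: ((if ((let x = 0 in x) == (8 - 1)) then (let y = (if false then 0 else 3) in 4) else (let z = 8 in (z + z))) * 4)
step 1: [let@0.0.0] ((if (0 == (8 - 1)) then (let y = (if false then 0 else 3) in 4) else (let z = 8 in (z + z))) * 4)
step 2: [delta@0.0.1] ((if (0 == 7) then (let y = (if false then 0 else 3) in 4) else (let z = 8 in (z + z))) * 4)
step 3: [delta@0.0] ((if false then (let y = (if false then 0 else 3) in 4) else (let z = 8 in (z + z))) * 4)
step 4: [if@0] ((let z = 8 in (z + z)) * 4)
step 5: [let@0] ((8 + 8) * 4)
step 6: [delta@0] (16 * 4)
step 7: [delta@root] 64

Answer: 64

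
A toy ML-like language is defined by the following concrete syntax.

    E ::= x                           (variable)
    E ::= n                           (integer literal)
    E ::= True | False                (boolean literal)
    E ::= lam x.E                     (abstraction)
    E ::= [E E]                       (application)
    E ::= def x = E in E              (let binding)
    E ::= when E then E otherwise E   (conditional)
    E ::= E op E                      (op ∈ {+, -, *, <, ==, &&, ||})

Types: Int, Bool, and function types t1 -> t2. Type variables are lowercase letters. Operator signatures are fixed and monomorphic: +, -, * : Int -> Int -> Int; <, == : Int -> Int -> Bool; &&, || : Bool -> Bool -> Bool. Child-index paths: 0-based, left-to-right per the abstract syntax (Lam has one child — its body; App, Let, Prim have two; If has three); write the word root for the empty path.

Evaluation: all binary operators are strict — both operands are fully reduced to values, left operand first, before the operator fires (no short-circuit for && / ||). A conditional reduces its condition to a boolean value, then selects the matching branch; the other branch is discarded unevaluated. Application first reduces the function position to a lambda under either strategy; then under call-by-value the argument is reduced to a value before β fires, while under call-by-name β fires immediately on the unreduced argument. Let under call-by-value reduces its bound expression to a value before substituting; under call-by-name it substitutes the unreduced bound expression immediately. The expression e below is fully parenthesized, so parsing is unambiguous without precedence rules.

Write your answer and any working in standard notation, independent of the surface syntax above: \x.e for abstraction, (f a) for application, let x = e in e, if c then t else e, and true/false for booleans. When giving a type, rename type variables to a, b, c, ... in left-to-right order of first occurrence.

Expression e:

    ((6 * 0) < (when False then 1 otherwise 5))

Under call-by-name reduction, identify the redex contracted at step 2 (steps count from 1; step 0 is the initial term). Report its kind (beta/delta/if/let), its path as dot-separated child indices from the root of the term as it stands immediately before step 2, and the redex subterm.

Derivation:
step 0: ((6 * 0) < (if false then 1 else 5))
step 1: [delta@0] (0 < (if false then 1 else 5))
step 2: [if@1] (0 < 5)

Answer: if at 1 : (if false then 1 else 5)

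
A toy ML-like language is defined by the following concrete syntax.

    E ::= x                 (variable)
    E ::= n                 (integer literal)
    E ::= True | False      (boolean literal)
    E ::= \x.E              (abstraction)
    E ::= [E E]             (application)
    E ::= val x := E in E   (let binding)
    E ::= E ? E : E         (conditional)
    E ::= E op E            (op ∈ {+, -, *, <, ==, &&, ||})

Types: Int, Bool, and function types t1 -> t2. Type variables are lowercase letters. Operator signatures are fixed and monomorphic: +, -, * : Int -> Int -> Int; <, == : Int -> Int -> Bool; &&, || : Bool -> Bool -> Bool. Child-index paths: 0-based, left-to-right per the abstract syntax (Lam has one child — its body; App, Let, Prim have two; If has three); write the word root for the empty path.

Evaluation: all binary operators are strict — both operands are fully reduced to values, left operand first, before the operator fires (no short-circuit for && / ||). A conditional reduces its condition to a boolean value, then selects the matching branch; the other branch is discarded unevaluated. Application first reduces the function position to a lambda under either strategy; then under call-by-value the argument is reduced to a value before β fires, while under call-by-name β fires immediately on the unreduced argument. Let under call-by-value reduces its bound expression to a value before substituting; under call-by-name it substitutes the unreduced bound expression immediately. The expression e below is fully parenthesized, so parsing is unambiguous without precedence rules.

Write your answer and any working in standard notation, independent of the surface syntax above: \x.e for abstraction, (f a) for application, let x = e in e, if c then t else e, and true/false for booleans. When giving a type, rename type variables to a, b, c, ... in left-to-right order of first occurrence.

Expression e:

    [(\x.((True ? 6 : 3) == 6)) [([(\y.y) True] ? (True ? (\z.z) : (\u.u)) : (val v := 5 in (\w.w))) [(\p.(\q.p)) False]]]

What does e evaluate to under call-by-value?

Answer: true

Trace:
step 0: ((\x.((if true then 6 else 3) == 6)) ((if ((\y.y) true) then (if true then (\z.z) else (\u.u)) else (let v = 5 in (\w.w))) ((\p.(\q.p)) false)))
step 1: [beta@1.0.0] ((\x.((if true then 6 else 3) == 6)) ((if true then (if true then (\z.z) else (\u.u)) else (let v = 5 in (\w.w))) ((\p.(\q.p)) false)))
step 2: [if@1.0] ((\x.((if true then 6 else 3) == 6)) ((if true then (\z.z) else (\u.u)) ((\p.(\q.p)) false)))
step 3: [if@1.0] ((\x.((if true then 6 else 3) == 6)) ((\z.z) ((\p.(\q.p)) false)))
step 4: [beta@1.1] ((\x.((if true then 6 else 3) == 6)) ((\z.z) (\q.false)))
step 5: [beta@1] ((\x.((if true then 6 else 3) == 6)) (\q.false))
step 6: [beta@root] ((if true then 6 else 3) == 6)
step 7: [if@0] (6 == 6)
step 8: [delta@root] true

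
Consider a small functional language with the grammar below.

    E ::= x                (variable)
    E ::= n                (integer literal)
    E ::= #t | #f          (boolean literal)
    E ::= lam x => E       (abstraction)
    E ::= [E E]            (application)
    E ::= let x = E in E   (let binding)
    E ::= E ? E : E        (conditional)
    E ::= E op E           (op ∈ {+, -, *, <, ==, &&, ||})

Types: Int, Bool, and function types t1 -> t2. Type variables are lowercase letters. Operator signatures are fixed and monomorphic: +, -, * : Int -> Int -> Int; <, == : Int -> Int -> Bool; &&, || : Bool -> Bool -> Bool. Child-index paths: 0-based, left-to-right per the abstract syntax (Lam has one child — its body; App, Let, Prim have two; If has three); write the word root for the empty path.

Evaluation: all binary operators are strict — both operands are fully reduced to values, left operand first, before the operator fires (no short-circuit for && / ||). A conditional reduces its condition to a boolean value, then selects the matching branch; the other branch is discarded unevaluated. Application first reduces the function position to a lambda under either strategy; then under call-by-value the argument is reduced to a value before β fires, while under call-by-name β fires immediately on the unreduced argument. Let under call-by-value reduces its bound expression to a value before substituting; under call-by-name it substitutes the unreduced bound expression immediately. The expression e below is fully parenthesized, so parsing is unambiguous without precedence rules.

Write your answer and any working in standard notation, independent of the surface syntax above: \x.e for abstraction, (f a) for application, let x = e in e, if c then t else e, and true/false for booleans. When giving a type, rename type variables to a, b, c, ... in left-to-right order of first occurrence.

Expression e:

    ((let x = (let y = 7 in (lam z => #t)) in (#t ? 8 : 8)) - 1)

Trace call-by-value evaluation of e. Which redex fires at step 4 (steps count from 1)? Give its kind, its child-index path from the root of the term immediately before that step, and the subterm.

Answer: delta at root : (8 - 1)

Trace:
step 0: ((let x = (let y = 7 in (\z.true)) in (if true then 8 else 8)) - 1)
step 1: [let@0.0] ((let x = (\z.true) in (if true then 8 else 8)) - 1)
step 2: [let@0] ((if true then 8 else 8) - 1)
step 3: [if@0] (8 - 1)
step 4: [delta@root] 7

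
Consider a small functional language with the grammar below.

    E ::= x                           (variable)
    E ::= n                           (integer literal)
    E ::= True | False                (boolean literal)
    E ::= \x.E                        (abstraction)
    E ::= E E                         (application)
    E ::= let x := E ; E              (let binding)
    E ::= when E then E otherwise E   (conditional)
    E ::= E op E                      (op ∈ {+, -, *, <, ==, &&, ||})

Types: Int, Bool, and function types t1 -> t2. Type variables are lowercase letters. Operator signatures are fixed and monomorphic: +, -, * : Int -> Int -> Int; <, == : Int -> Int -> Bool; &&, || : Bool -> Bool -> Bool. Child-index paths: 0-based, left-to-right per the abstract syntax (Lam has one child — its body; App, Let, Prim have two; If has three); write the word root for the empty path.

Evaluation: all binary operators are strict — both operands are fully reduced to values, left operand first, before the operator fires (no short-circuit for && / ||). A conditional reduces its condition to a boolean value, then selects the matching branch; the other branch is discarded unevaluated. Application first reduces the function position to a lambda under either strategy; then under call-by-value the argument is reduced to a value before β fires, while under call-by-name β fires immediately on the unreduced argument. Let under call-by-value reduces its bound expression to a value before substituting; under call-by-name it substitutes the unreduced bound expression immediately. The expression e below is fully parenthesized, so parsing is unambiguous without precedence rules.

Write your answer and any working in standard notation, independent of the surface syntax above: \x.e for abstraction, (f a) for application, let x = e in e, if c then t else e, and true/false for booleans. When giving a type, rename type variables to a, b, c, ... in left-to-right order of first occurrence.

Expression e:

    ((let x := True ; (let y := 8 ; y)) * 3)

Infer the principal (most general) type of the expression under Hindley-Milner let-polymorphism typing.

Derivation:
let x : Bool
let y : Int
y : Int
  unify Int ~ Int
  unify Int ~ Int

Answer: Int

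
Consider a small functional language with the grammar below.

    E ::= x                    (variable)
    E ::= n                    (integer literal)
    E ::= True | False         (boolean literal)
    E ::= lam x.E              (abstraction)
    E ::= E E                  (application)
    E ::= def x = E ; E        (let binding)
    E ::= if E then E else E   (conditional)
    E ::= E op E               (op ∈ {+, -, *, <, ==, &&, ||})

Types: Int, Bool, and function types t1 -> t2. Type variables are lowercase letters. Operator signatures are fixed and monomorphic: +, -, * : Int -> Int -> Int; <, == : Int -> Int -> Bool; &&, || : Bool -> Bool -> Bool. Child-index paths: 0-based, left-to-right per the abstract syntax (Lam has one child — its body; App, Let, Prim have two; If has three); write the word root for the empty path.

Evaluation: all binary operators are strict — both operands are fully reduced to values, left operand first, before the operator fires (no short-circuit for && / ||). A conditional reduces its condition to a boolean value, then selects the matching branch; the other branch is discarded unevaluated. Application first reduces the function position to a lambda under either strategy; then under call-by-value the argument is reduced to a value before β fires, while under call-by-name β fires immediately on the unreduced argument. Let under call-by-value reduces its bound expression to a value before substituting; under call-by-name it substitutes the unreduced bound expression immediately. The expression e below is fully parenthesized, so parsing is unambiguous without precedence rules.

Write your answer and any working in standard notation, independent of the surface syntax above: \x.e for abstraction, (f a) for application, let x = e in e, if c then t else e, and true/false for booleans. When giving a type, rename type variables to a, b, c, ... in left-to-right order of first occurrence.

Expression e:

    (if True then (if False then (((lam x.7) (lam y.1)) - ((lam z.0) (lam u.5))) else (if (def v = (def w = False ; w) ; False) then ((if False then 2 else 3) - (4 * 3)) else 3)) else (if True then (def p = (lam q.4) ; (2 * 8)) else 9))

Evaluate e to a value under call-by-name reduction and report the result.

Answer: 3

Working:
step 0: (if true then (if false then (((\x.7) (\y.1)) - ((\z.0) (\u.5))) else (if (let v = (let w = false in w) in false) then ((if false then 2 else 3) - (4 * 3)) else 3)) else (if true then (let p = (\q.4) in (2 * 8)) else 9))
step 1: [if@root] (if false then (((\x.7) (\y.1)) - ((\z.0) (\u.5))) else (if (let v = (let w = false in w) in false) then ((if false then 2 else 3) - (4 * 3)) else 3))
step 2: [if@root] (if (let v = (let w = false in w) in false) then ((if false then 2 else 3) - (4 * 3)) else 3)
step 3: [let@0] (if false then ((if false then 2 else 3) - (4 * 3)) else 3)
step 4: [if@root] 3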